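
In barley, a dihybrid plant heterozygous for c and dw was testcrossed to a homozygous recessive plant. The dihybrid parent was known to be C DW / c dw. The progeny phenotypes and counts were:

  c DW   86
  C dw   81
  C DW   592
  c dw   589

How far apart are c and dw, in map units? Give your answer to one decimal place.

12.4 map units

The recombinant classes are C dw and c DW: 81 + 86 = 167.
Recombination frequency = 167/1348 = 0.1239 ≈ 12.4%, i.e. 12.4 map units.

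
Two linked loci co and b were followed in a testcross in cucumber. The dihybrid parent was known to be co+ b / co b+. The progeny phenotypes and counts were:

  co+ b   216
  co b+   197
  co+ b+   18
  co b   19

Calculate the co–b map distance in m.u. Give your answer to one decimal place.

The recombinant classes are co+ b+ and co b: 18 + 19 = 37.
Recombination frequency = 37/450 = 0.0822 ≈ 8.2%, i.e. 8.2 m.u.

8.2 m.u.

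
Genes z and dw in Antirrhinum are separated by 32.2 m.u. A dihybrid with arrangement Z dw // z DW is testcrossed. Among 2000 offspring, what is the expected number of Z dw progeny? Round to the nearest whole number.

678

A map distance of 32.2 m.u. corresponds to a recombination frequency of 0.322.
The F1 is Z dw / z DW, so Z dw is a parental gamete class with expected frequency (1 − r)/2 = 0.678/2 = 0.3390.
Expected number = 0.3390 × 2000 = 678.00 ≈ 678.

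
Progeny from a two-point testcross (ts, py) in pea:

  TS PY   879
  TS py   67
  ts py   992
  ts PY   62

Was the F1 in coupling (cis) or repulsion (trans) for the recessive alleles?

The two most frequent classes are TS PY (879) and ts py (992); these are the parental (non-recombinant) types.
So the F1 carried TS PY on one chromosome and ts py on the other — the recessive alleles are on the same chromosome (cis / coupling).

cis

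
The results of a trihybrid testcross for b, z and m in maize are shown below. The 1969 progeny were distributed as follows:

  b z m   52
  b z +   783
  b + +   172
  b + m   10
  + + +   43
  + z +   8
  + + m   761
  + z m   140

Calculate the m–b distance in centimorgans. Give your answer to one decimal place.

5.7 centimorgans

The two most frequent reciprocal classes, b z + and + + m, are the parental types, so the F1 was b z + / + + m.
The two rarest classes, + z + and b + m, are the double crossovers. Comparing them with the parentals, only the b allele has switched, so b is the middle locus and the order is z – b – m.
Crossovers in the b–m interval produce the single-crossover classes b z m and + + + (52 + 43 = 95) plus the double crossovers (18).
RF(b–m) = (95 + 18) / 1969 = 113/1969 = 0.0574 → 5.7 centimorgans.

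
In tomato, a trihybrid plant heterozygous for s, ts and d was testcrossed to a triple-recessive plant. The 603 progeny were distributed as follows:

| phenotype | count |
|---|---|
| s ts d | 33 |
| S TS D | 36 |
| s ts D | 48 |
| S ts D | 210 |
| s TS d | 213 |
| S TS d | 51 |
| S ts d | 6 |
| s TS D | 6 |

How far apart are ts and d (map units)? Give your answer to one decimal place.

The two most frequent reciprocal classes, S ts D and s TS d, are the parental types, so the F1 was S ts D / s TS d.
The two rarest classes, S ts d and s TS D, are the double crossovers. Comparing them with the parentals, only the d allele has switched, so d is the middle locus and the order is ts – d – s.
Crossovers in the ts–d interval produce the single-crossover classes S TS D and s ts d (36 + 33 = 69) plus the double crossovers (12).
RF(ts–d) = (69 + 12) / 603 = 81/603 = 0.1343 → 13.4 map units.

13.4 map units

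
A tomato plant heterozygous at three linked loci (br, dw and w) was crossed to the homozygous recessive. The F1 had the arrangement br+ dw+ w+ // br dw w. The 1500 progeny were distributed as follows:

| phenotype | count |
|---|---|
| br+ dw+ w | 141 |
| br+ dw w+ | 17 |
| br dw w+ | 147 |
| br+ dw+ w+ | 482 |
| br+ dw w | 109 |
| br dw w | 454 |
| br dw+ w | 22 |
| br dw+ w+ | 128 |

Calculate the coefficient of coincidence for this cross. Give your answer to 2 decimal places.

0.65

The two rarest classes, br+ dw w+ and br dw+ w, are the double crossovers. Comparing them with the parentals, only the dw allele has switched, so dw is the middle locus and the order is br – dw – w.
br–dw: (237 + 39)/1500 = 0.1840; dw–w: (288 + 39)/1500 = 0.2180.
Expected DCO frequency = 0.1840 × 0.2180 ≈ 0.04011; observed = 39/1500 ≈ 0.02600.
Coefficient of coincidence = 0.02600/0.04011 ≈ 0.65.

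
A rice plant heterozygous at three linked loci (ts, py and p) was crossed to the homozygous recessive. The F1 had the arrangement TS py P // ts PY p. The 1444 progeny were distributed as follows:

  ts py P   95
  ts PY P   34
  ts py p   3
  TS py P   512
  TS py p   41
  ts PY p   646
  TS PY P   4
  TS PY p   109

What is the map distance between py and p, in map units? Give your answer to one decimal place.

The two rarest classes, TS PY P and ts py p, are the double crossovers. Comparing them with the parentals, only the py allele has switched, so py is the middle locus and the order is p – py – ts.
Crossovers in the p–py interval produce the single-crossover classes TS py p and ts PY P (41 + 34 = 75) plus the double crossovers (7).
RF(p–py) = (75 + 7) / 1444 = 82/1444 = 0.0568 → 5.7 map units.

5.7 map units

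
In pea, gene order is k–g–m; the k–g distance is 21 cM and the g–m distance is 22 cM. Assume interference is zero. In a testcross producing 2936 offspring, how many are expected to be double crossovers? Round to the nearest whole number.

136

Map distances give recombination frequencies of 0.210 and 0.220 for the two intervals.
With no interference, expected double-crossover frequency = 0.210 × 0.220 = 0.04620.
Expected number = 0.04620 × 2936 = 135.64 ≈ 136.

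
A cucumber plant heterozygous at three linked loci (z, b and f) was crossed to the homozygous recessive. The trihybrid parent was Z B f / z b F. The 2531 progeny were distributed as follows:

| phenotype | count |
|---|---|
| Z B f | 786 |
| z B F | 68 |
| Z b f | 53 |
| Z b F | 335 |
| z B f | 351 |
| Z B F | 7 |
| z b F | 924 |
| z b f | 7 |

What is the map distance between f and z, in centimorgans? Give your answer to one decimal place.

27.7 centimorgans

The two rarest classes, Z B F and z b f, are the double crossovers. Comparing them with the parentals, only the f allele has switched, so f is the middle locus and the order is z – f – b.
Crossovers in the z–f interval produce the single-crossover classes z B f and Z b F (351 + 335 = 686) plus the double crossovers (14).
RF(z–f) = (686 + 14) / 2531 = 700/2531 = 0.2766 → 27.7 centimorgans.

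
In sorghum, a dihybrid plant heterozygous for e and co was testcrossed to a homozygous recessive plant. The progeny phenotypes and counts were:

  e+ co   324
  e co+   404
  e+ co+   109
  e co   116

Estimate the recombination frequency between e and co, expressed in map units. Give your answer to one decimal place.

The two most frequent classes, e+ co (324) and e co+ (404), are the parental types, so the F1 was e+ co / e co+.
The recombinant classes are e+ co+ and e co: 109 + 116 = 225.
Recombination frequency = 225/953 = 0.2361 ≈ 23.6%, i.e. 23.6 map units.

23.6 map units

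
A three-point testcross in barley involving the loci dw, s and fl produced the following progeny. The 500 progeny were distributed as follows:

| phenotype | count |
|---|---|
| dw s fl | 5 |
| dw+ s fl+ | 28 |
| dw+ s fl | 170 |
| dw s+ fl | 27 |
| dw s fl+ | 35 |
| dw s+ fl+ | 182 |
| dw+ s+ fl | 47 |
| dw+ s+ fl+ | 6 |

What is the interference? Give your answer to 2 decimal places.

0.10

The two most frequent reciprocal classes, dw s+ fl+ and dw+ s fl, are the parental types, so the F1 was dw s+ fl+ / dw+ s fl.
The two rarest classes, dw+ s+ fl+ and dw s fl, are the double crossovers. Comparing them with the parentals, only the dw allele has switched, so dw is the middle locus and the order is fl – dw – s.
fl–dw: (55 + 11)/500 = 0.1320; dw–s: (82 + 11)/500 = 0.1860.
Expected DCO frequency = 0.1320 × 0.1860 ≈ 0.02455; observed = 11/500 ≈ 0.02200.
Coefficient of coincidence = 0.02200/0.02455 ≈ 0.90; interference = 1 − 0.90 = 0.10.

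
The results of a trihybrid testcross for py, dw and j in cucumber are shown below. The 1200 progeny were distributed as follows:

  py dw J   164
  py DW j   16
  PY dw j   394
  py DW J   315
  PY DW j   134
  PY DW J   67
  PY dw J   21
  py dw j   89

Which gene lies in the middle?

j

The two most frequent reciprocal classes, PY dw j and py DW J, are the parental types, so the F1 was PY dw j / py DW J.
The two rarest classes, PY dw J and py DW j, are the double crossovers. Comparing them with the parentals, only the j allele has switched, so j is the middle locus and the order is dw – j – py.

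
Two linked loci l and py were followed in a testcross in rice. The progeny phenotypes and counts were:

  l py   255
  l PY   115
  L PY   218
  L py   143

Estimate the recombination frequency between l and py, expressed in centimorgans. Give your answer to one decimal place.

The two most frequent classes, L PY (218) and l py (255), are the parental types, so the F1 was L PY / l py.
The recombinant classes are L py and l PY: 143 + 115 = 258.
Recombination frequency = 258/731 = 0.3529 ≈ 35.3%, i.e. 35.3 centimorgans.

35.3 centimorgans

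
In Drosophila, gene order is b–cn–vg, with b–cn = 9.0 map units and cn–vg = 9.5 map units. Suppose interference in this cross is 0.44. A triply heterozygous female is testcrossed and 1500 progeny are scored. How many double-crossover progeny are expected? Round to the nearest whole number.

7

Map distances give recombination frequencies of 0.090 and 0.095 for the two intervals.
With interference 0.44 (so coincidence = 0.56), expected double-crossover frequency = 0.090 × 0.095 × 0.56 = 0.00479.
Expected number = 0.00479 × 1500 = 7.18 ≈ 7.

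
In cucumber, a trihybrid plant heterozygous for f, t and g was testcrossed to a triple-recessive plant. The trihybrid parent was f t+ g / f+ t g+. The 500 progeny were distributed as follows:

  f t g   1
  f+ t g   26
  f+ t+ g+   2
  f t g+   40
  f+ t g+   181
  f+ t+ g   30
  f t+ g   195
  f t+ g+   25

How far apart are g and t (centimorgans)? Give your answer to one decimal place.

The two rarest classes, f t g and f+ t+ g+, are the double crossovers. Comparing them with the parentals, only the t allele has switched, so t is the middle locus and the order is g – t – f.
Crossovers in the g–t interval produce the single-crossover classes f t+ g+ and f+ t g (25 + 26 = 51) plus the double crossovers (3).
RF(g–t) = (51 + 3) / 500 = 54/500 = 0.1080 → 10.8 centimorgans.

10.8 centimorgans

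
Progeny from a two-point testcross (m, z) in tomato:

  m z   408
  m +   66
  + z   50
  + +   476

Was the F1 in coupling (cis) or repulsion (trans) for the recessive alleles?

cis

The two most frequent classes are + + (476) and m z (408); these are the parental (non-recombinant) types.
So the F1 carried + + on one chromosome and m z on the other — the recessive alleles are on the same chromosome (cis / coupling).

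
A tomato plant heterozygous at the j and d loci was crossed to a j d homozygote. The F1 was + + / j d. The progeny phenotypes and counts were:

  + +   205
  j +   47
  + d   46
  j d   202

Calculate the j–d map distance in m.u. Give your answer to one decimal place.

The recombinant classes are + d and j +: 46 + 47 = 93.
Recombination frequency = 93/500 = 0.1860 ≈ 18.6%, i.e. 18.6 m.u.

18.6 m.u.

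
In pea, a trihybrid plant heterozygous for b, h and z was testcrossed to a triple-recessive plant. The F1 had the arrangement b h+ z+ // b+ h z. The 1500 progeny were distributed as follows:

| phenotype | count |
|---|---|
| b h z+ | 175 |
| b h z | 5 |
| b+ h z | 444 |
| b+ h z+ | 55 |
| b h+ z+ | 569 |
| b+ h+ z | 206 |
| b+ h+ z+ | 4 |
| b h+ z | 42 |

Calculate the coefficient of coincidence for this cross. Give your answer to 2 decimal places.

0.33

The two rarest classes, b+ h+ z+ and b h z, are the double crossovers. Comparing them with the parentals, only the b allele has switched, so b is the middle locus and the order is h – b – z.
h–b: (381 + 9)/1500 = 0.2600; b–z: (97 + 9)/1500 = 0.0707.
Expected DCO frequency = 0.2600 × 0.0707 ≈ 0.01838; observed = 9/1500 ≈ 0.00600.
Coefficient of coincidence = 0.00600/0.01838 ≈ 0.33.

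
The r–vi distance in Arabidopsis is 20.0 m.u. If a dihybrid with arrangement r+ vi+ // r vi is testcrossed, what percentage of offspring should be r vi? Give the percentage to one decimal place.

40.0%

A map distance of 20.0 m.u. corresponds to a recombination frequency of 0.200.
The F1 is r+ vi+ / r vi, so r vi is a parental gamete class with expected frequency (1 − r)/2 = 0.800/2 = 0.4000.
That is 0.4000 = 40.0% of the progeny.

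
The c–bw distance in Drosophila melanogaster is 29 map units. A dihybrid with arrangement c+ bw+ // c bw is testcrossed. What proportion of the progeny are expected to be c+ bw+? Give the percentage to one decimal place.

35.5%

A map distance of 29 map units corresponds to a recombination frequency of 0.290.
The F1 is c+ bw+ / c bw, so c+ bw+ is a parental gamete class with expected frequency (1 − r)/2 = 0.710/2 = 0.3550.
That is 0.3550 = 35.5% of the progeny.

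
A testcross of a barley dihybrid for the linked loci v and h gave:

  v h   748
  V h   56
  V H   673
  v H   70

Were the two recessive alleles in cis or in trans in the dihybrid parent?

cis

The two most frequent classes are V H (673) and v h (748); these are the parental (non-recombinant) types.
So the F1 carried V H on one chromosome and v h on the other — the recessive alleles are on the same chromosome (cis / coupling).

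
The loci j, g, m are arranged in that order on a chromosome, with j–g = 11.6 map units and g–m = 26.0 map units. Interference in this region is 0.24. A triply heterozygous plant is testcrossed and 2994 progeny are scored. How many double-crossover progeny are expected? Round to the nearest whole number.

Map distances give recombination frequencies of 0.116 and 0.260 for the two intervals.
With interference 0.24 (so coincidence = 0.76), expected double-crossover frequency = 0.116 × 0.260 × 0.76 = 0.02292.
Expected number = 0.02292 × 2994 = 68.63 ≈ 69.

69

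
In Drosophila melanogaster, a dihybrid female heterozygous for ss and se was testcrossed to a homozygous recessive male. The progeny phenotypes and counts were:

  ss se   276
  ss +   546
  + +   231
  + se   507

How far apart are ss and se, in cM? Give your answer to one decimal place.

The two most frequent classes, + se (507) and ss + (546), are the parental types, so the F1 was + se / ss +.
The recombinant classes are + + and ss se: 231 + 276 = 507.
Recombination frequency = 507/1560 = 0.3250 ≈ 32.5%, i.e. 32.5 cM.

32.5 cM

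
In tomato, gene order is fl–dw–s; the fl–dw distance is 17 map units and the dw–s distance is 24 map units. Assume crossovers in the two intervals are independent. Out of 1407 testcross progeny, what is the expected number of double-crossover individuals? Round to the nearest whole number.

57

Map distances give recombination frequencies of 0.170 and 0.240 for the two intervals.
With no interference, expected double-crossover frequency = 0.170 × 0.240 = 0.04080.
Expected number = 0.04080 × 1407 = 57.41 ≈ 57.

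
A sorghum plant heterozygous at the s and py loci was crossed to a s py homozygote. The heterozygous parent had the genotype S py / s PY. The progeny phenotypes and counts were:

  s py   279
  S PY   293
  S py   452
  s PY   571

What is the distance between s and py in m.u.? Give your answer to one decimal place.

35.9 m.u.

The recombinant classes are S PY and s py: 293 + 279 = 572.
Recombination frequency = 572/1595 = 0.3586 ≈ 35.9%, i.e. 35.9 m.u.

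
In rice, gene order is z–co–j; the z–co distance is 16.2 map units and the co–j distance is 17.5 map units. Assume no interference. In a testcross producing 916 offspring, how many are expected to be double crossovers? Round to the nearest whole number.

26

Map distances give recombination frequencies of 0.162 and 0.175 for the two intervals.
With no interference, expected double-crossover frequency = 0.162 × 0.175 = 0.02835.
Expected number = 0.02835 × 916 = 25.97 ≈ 26.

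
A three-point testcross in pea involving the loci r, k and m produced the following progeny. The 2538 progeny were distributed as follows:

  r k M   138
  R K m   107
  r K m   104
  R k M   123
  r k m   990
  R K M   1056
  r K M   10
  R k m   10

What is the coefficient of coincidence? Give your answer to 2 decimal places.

0.78

The two most frequent reciprocal classes, R K M and r k m, are the parental types, so the F1 was R K M / r k m.
The two rarest classes, r K M and R k m, are the double crossovers. Comparing them with the parentals, only the r allele has switched, so r is the middle locus and the order is m – r – k.
m–r: (245 + 20)/2538 = 0.1044; r–k: (227 + 20)/2538 = 0.0973.
Expected DCO frequency = 0.1044 × 0.0973 ≈ 0.01016; observed = 20/2538 ≈ 0.00788.
Coefficient of coincidence = 0.00788/0.01016 ≈ 0.78.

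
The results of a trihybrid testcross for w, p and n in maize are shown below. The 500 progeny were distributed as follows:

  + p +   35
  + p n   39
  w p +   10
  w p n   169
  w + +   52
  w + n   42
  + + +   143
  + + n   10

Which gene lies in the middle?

The two most frequent reciprocal classes, w p n and + + +, are the parental types, so the F1 was w p n / + + +.
The two rarest classes, w p + and + + n, are the double crossovers. Comparing them with the parentals, only the n allele has switched, so n is the middle locus and the order is p – n – w.

n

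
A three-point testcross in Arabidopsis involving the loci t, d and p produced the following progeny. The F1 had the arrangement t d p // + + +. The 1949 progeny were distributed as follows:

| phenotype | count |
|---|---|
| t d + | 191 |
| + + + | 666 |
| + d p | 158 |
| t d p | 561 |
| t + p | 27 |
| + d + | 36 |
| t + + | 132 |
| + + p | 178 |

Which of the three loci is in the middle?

The two rarest classes, t + p and + d +, are the double crossovers. Comparing them with the parentals, only the d allele has switched, so d is the middle locus and the order is t – d – p.

d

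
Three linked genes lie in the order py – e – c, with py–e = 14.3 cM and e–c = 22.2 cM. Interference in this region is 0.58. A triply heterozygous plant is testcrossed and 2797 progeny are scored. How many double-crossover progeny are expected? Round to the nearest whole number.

Map distances give recombination frequencies of 0.143 and 0.222 for the two intervals.
With interference 0.58 (so coincidence = 0.42), expected double-crossover frequency = 0.143 × 0.222 × 0.42 = 0.01333.
Expected number = 0.01333 × 2797 = 37.29 ≈ 37.

37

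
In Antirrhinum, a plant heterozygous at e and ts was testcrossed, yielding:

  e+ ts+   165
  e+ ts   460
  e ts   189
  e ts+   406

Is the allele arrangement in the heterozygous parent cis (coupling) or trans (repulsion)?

The two most frequent classes are e+ ts (460) and e ts+ (406); these are the parental (non-recombinant) types.
So the F1 carried e+ ts on one chromosome and e ts+ on the other — the recessive alleles are on opposite chromosomes (trans / repulsion).

trans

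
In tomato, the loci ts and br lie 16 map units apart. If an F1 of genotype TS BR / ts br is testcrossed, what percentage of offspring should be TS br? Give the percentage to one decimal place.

A map distance of 16 map units corresponds to a recombination frequency of 0.160.
The F1 is TS BR / ts br, so TS br is a recombinant gamete class with expected frequency r/2 = 0.160/2 = 0.0800.
That is 0.0800 = 8.0% of the progeny.

8.0%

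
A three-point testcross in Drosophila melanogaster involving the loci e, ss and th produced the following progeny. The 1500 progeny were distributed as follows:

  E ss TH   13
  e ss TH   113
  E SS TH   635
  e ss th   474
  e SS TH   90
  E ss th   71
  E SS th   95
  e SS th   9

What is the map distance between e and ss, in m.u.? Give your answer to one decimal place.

The two most frequent reciprocal classes, E SS TH and e ss th, are the parental types, so the F1 was E SS TH / e ss th.
The two rarest classes, E ss TH and e SS th, are the double crossovers. Comparing them with the parentals, only the ss allele has switched, so ss is the middle locus and the order is th – ss – e.
Crossovers in the ss–e interval produce the single-crossover classes e SS TH and E ss th (90 + 71 = 161) plus the double crossovers (22).
RF(ss–e) = (161 + 22) / 1500 = 183/1500 = 0.1220 → 12.2 m.u.

12.2 m.u.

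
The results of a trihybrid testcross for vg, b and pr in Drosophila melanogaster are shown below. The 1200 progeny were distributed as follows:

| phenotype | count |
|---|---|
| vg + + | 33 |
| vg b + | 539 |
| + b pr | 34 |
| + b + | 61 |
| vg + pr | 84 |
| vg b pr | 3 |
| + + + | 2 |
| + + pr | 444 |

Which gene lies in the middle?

pr

The two most frequent reciprocal classes, + + pr and vg b +, are the parental types, so the F1 was + + pr / vg b +.
The two rarest classes, + + + and vg b pr, are the double crossovers. Comparing them with the parentals, only the pr allele has switched, so pr is the middle locus and the order is vg – pr – b.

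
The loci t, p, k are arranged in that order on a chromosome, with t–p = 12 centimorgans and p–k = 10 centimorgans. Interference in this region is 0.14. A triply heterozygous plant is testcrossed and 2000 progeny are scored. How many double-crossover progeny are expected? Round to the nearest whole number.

Map distances give recombination frequencies of 0.120 and 0.100 for the two intervals.
With interference 0.14 (so coincidence = 0.86), expected double-crossover frequency = 0.120 × 0.100 × 0.86 = 0.01032.
Expected number = 0.01032 × 2000 = 20.64 ≈ 21.

21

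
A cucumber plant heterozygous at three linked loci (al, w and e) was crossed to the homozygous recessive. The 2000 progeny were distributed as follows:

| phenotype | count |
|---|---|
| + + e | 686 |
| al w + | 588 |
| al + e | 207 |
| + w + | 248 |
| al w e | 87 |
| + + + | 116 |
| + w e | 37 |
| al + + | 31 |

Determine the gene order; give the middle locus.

w

The two most frequent reciprocal classes, + + e and al w +, are the parental types, so the F1 was + + e / al w +.
The two rarest classes, + w e and al + +, are the double crossovers. Comparing them with the parentals, only the w allele has switched, so w is the middle locus and the order is e – w – al.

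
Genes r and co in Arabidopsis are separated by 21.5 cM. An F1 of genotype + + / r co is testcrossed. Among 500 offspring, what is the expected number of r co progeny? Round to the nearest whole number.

A map distance of 21.5 cM corresponds to a recombination frequency of 0.215.
The F1 is + + / r co, so r co is a parental gamete class with expected frequency (1 − r)/2 = 0.785/2 = 0.3925.
Expected number = 0.3925 × 500 = 196.25 ≈ 196.

196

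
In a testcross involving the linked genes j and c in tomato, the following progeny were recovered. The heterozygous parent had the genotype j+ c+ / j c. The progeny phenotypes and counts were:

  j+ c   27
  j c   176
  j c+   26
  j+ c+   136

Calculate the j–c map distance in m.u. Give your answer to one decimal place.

The recombinant classes are j+ c and j c+: 27 + 26 = 53.
Recombination frequency = 53/365 = 0.1452 ≈ 14.5%, i.e. 14.5 m.u.

14.5 m.u.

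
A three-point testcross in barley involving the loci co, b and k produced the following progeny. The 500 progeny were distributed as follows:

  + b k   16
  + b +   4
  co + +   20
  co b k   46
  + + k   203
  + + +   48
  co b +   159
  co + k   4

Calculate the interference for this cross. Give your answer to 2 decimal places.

0.11

The two most frequent reciprocal classes, + + k and co b +, are the parental types, so the F1 was + + k / co b +.
The two rarest classes, co + k and + b +, are the double crossovers. Comparing them with the parentals, only the co allele has switched, so co is the middle locus and the order is k – co – b.
k–co: (94 + 8)/500 = 0.2040; co–b: (36 + 8)/500 = 0.0880.
Expected DCO frequency = 0.2040 × 0.0880 ≈ 0.01795; observed = 8/500 ≈ 0.01600.
Coefficient of coincidence = 0.01600/0.01795 ≈ 0.89; interference = 1 − 0.89 = 0.11.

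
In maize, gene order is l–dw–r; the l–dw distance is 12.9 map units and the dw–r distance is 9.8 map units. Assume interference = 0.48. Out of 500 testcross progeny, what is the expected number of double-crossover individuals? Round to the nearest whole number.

Map distances give recombination frequencies of 0.129 and 0.098 for the two intervals.
With interference 0.48 (so coincidence = 0.52), expected double-crossover frequency = 0.129 × 0.098 × 0.52 = 0.00657.
Expected number = 0.00657 × 500 = 3.29 ≈ 3.

3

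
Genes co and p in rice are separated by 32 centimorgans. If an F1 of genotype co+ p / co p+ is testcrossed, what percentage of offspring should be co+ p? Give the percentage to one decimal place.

34.0%

A map distance of 32 centimorgans corresponds to a recombination frequency of 0.320.
The F1 is co+ p / co p+, so co+ p is a parental gamete class with expected frequency (1 − r)/2 = 0.680/2 = 0.3400.
That is 0.3400 = 34.0% of the progeny.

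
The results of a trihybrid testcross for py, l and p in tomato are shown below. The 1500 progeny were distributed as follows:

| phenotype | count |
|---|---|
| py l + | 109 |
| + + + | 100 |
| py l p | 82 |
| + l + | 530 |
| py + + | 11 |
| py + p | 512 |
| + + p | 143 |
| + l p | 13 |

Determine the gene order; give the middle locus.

The two most frequent reciprocal classes, + l + and py + p, are the parental types, so the F1 was + l + / py + p.
The two rarest classes, + l p and py + +, are the double crossovers. Comparing them with the parentals, only the p allele has switched, so p is the middle locus and the order is l – p – py.

p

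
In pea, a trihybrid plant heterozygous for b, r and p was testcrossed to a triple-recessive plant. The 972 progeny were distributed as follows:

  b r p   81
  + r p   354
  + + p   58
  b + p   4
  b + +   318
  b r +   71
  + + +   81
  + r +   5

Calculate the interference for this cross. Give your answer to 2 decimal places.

The two most frequent reciprocal classes, b + + and + r p, are the parental types, so the F1 was b + + / + r p.
The two rarest classes, b + p and + r +, are the double crossovers. Comparing them with the parentals, only the p allele has switched, so p is the middle locus and the order is r – p – b.
r–p: (129 + 9)/972 = 0.1420; p–b: (162 + 9)/972 = 0.1759.
Expected DCO frequency = 0.1420 × 0.1759 ≈ 0.02498; observed = 9/972 ≈ 0.00926.
Coefficient of coincidence = 0.00926/0.02498 ≈ 0.37; interference = 1 − 0.37 = 0.63.

0.63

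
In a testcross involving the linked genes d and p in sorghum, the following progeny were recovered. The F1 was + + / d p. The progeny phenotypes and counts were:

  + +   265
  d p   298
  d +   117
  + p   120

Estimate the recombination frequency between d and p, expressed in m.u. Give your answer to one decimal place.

29.6 m.u.

The recombinant classes are + p and d +: 120 + 117 = 237.
Recombination frequency = 237/800 = 0.2963 ≈ 29.6%, i.e. 29.6 m.u.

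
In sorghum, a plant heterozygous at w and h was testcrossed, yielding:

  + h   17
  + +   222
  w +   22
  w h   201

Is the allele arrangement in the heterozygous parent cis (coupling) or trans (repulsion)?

The two most frequent classes are + + (222) and w h (201); these are the parental (non-recombinant) types.
So the F1 carried + + on one chromosome and w h on the other — the recessive alleles are on the same chromosome (cis / coupling).

cis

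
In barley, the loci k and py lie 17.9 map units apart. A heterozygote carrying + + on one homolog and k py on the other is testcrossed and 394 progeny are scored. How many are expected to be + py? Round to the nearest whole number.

35

A map distance of 17.9 map units corresponds to a recombination frequency of 0.179.
The F1 is + + / k py, so + py is a recombinant gamete class with expected frequency r/2 = 0.179/2 = 0.0895.
Expected number = 0.0895 × 394 = 35.26 ≈ 35.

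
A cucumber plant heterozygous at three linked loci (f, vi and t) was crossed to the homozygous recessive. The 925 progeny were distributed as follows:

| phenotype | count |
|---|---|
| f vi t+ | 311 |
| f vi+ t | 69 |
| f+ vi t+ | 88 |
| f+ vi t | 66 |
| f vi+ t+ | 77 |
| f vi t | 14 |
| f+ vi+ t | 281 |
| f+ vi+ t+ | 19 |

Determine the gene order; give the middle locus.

t

The two most frequent reciprocal classes, f+ vi+ t and f vi t+, are the parental types, so the F1 was f+ vi+ t / f vi t+.
The two rarest classes, f+ vi+ t+ and f vi t, are the double crossovers. Comparing them with the parentals, only the t allele has switched, so t is the middle locus and the order is f – t – vi.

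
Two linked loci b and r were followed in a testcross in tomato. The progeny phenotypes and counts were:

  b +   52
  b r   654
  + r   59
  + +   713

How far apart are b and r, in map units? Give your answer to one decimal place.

7.5 map units

The two most frequent classes, + + (713) and b r (654), are the parental types, so the F1 was + + / b r.
The recombinant classes are + r and b +: 59 + 52 = 111.
Recombination frequency = 111/1478 = 0.0751 ≈ 7.5%, i.e. 7.5 map units.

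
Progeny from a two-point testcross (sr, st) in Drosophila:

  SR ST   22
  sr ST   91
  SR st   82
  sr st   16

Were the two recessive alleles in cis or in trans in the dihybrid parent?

trans

The two most frequent classes are SR st (82) and sr ST (91); these are the parental (non-recombinant) types.
So the F1 carried SR st on one chromosome and sr ST on the other — the recessive alleles are on opposite chromosomes (trans / repulsion).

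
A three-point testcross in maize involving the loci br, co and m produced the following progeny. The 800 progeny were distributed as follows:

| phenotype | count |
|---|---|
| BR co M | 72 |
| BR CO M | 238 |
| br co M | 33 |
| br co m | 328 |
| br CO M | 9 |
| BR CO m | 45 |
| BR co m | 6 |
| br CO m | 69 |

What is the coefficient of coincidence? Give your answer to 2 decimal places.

The two most frequent reciprocal classes, BR CO M and br co m, are the parental types, so the F1 was BR CO M / br co m.
The two rarest classes, br CO M and BR co m, are the double crossovers. Comparing them with the parentals, only the br allele has switched, so br is the middle locus and the order is m – br – co.
m–br: (78 + 15)/800 = 0.1163; br–co: (141 + 15)/800 = 0.1950.
Expected DCO frequency = 0.1163 × 0.1950 ≈ 0.02268; observed = 15/800 ≈ 0.01875.
Coefficient of coincidence = 0.01875/0.02268 ≈ 0.83.

0.83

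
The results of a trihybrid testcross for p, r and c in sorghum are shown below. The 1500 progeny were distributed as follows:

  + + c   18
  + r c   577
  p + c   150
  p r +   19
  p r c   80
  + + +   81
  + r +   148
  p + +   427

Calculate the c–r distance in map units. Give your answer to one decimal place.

The two most frequent reciprocal classes, p + + and + r c, are the parental types, so the F1 was p + + / + r c.
The two rarest classes, p r + and + + c, are the double crossovers. Comparing them with the parentals, only the r allele has switched, so r is the middle locus and the order is c – r – p.
Crossovers in the c–r interval produce the single-crossover classes p + c and + r + (150 + 148 = 298) plus the double crossovers (37).
RF(c–r) = (298 + 37) / 1500 = 335/1500 = 0.2233 → 22.3 map units.

22.3 map units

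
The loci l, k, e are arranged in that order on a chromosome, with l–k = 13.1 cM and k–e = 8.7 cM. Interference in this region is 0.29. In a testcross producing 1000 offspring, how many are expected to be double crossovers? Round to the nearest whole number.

8

Map distances give recombination frequencies of 0.131 and 0.087 for the two intervals.
With interference 0.29 (so coincidence = 0.71), expected double-crossover frequency = 0.131 × 0.087 × 0.71 = 0.00809.
Expected number = 0.00809 × 1000 = 8.09 ≈ 8.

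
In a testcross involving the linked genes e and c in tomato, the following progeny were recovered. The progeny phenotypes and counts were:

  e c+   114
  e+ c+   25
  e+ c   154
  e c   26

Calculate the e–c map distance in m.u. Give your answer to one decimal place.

16.0 m.u.

The two most frequent classes, e+ c (154) and e c+ (114), are the parental types, so the F1 was e+ c / e c+.
The recombinant classes are e+ c+ and e c: 25 + 26 = 51.
Recombination frequency = 51/319 = 0.1599 ≈ 16.0%, i.e. 16.0 m.u.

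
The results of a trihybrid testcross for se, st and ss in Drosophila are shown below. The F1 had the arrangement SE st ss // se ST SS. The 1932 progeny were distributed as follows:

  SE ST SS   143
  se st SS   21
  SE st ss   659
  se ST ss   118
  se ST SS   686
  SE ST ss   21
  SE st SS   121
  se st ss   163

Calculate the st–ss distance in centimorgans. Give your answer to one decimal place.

14.5 centimorgans

The two rarest classes, SE ST ss and se st SS, are the double crossovers. Comparing them with the parentals, only the st allele has switched, so st is the middle locus and the order is ss – st – se.
Crossovers in the ss–st interval produce the single-crossover classes SE st SS and se ST ss (121 + 118 = 239) plus the double crossovers (42).
RF(ss–st) = (239 + 42) / 1932 = 281/1932 = 0.1454 → 14.5 centimorgans.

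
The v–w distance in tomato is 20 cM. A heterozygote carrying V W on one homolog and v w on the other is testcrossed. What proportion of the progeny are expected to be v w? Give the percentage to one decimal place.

40.0%

A map distance of 20 cM corresponds to a recombination frequency of 0.200.
The F1 is V W / v w, so v w is a parental gamete class with expected frequency (1 − r)/2 = 0.800/2 = 0.4000.
That is 0.4000 = 40.0% of the progeny.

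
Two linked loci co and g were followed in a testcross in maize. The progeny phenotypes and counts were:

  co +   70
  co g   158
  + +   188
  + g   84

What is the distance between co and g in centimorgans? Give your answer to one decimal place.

30.8 centimorgans

The two most frequent classes, + + (188) and co g (158), are the parental types, so the F1 was + + / co g.
The recombinant classes are + g and co +: 84 + 70 = 154.
Recombination frequency = 154/500 = 0.3080 ≈ 30.8%, i.e. 30.8 centimorgans.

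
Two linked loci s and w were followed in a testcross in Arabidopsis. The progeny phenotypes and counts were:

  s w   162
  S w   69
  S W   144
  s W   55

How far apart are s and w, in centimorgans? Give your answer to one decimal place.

The two most frequent classes, S W (144) and s w (162), are the parental types, so the F1 was S W / s w.
The recombinant classes are S w and s W: 69 + 55 = 124.
Recombination frequency = 124/430 = 0.2884 ≈ 28.8%, i.e. 28.8 centimorgans.

28.8 centimorgans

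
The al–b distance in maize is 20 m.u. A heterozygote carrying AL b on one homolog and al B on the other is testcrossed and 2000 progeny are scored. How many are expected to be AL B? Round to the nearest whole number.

A map distance of 20 m.u. corresponds to a recombination frequency of 0.200.
The F1 is AL b / al B, so AL B is a recombinant gamete class with expected frequency r/2 = 0.200/2 = 0.1000.
Expected number = 0.1000 × 2000 = 200.00 ≈ 200.

200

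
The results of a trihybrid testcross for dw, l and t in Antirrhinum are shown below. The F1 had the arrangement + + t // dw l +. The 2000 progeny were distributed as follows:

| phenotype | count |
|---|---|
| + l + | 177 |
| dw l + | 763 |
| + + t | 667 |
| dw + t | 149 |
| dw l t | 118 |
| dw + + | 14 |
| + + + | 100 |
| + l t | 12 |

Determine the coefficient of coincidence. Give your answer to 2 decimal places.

0.61

The two rarest classes, + l t and dw + +, are the double crossovers. Comparing them with the parentals, only the l allele has switched, so l is the middle locus and the order is t – l – dw.
t–l: (218 + 26)/2000 = 0.1220; l–dw: (326 + 26)/2000 = 0.1760.
Expected DCO frequency = 0.1220 × 0.1760 ≈ 0.02147; observed = 26/2000 ≈ 0.01300.
Coefficient of coincidence = 0.01300/0.02147 ≈ 0.61.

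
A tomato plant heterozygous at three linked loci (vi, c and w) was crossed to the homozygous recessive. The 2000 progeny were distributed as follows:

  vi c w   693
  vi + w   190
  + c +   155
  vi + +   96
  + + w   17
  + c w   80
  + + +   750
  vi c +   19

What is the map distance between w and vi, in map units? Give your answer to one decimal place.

10.6 map units

The two most frequent reciprocal classes, + + + and vi c w, are the parental types, so the F1 was + + + / vi c w.
The two rarest classes, + + w and vi c +, are the double crossovers. Comparing them with the parentals, only the w allele has switched, so w is the middle locus and the order is vi – w – c.
Crossovers in the vi–w interval produce the single-crossover classes vi + + and + c w (96 + 80 = 176) plus the double crossovers (36).
RF(vi–w) = (176 + 36) / 2000 = 212/2000 = 0.1060 → 10.6 map units.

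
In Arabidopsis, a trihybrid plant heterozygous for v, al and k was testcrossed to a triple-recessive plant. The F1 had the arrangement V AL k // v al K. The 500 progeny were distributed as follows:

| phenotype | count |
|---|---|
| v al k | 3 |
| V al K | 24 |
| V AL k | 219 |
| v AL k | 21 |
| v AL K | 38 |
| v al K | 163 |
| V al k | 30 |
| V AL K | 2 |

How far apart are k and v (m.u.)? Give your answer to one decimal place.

The two rarest classes, V AL K and v al k, are the double crossovers. Comparing them with the parentals, only the k allele has switched, so k is the middle locus and the order is al – k – v.
Crossovers in the k–v interval produce the single-crossover classes v AL k and V al K (21 + 24 = 45) plus the double crossovers (5).
RF(k–v) = (45 + 5) / 500 = 50/500 = 0.1000 → 10.0 m.u.

10.0 m.u.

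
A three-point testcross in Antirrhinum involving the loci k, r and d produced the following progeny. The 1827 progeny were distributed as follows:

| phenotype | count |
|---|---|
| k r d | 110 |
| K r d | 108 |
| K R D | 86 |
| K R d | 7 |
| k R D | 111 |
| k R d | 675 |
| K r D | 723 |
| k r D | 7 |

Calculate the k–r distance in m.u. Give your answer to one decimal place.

The two most frequent reciprocal classes, K r D and k R d, are the parental types, so the F1 was K r D / k R d.
The two rarest classes, k r D and K R d, are the double crossovers. Comparing them with the parentals, only the k allele has switched, so k is the middle locus and the order is d – k – r.
Crossovers in the k–r interval produce the single-crossover classes K R D and k r d (86 + 110 = 196) plus the double crossovers (14).
RF(k–r) = (196 + 14) / 1827 = 210/1827 = 0.1149 → 11.5 m.u.

11.5 m.u.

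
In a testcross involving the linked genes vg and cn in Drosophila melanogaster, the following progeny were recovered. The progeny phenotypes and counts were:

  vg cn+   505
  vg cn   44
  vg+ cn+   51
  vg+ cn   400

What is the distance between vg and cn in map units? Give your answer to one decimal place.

9.5 map units

The two most frequent classes, vg+ cn (400) and vg cn+ (505), are the parental types, so the F1 was vg+ cn / vg cn+.
The recombinant classes are vg+ cn+ and vg cn: 51 + 44 = 95.
Recombination frequency = 95/1000 = 0.0950 ≈ 9.5%, i.e. 9.5 map units.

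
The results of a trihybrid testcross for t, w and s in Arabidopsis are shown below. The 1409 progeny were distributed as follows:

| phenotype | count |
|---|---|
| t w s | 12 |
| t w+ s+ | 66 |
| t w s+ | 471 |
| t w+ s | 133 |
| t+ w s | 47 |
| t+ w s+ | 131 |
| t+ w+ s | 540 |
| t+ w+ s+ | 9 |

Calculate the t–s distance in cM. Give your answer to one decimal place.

The two most frequent reciprocal classes, t+ w+ s and t w s+, are the parental types, so the F1 was t+ w+ s / t w s+.
The two rarest classes, t+ w+ s+ and t w s, are the double crossovers. Comparing them with the parentals, only the s allele has switched, so s is the middle locus and the order is w – s – t.
Crossovers in the s–t interval produce the single-crossover classes t w+ s and t+ w s+ (133 + 131 = 264) plus the double crossovers (21).
RF(s–t) = (264 + 21) / 1409 = 285/1409 = 0.2023 → 20.2 cM.

20.2 cM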